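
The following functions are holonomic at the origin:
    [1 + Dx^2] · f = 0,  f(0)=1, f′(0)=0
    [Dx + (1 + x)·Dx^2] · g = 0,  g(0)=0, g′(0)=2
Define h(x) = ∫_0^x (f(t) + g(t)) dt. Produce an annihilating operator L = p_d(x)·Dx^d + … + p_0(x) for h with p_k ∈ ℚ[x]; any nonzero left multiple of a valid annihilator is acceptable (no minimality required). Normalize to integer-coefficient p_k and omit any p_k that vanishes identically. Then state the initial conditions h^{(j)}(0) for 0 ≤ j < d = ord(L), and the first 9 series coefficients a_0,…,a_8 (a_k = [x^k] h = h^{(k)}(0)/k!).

L = (7 + 2·x + x^2)·Dx^2 + (3 + 5·x + 3·x^2 + x^3)·Dx^3 + (7 + 2·x + x^2)·Dx^4 + (3 + 5·x + 3·x^2 + x^3)·Dx^5  (order 5).
h: a_k = 0, 1, 1, -1/2, 1/6, -11/120, 1/15, -241/5040, 1/28, …
ICs: h(0) = 0, h′(0) = 1, h′′(0) = 2, h′′′(0) = -3, h′′′′(0) = 4.

f: a_k = 1, 0, -1/2, 0, 1/24, 0, -1/720, 0, 1/40320, …
g: a_k = 0, 2, -1, 2/3, -1/2, 2/5, -1/3, 2/7, -1/4, …
h₀=f+g: left-lcm gives L₀, ord ≤ 4.
h=∫₀ˣh₀: take L = L₀·Dx.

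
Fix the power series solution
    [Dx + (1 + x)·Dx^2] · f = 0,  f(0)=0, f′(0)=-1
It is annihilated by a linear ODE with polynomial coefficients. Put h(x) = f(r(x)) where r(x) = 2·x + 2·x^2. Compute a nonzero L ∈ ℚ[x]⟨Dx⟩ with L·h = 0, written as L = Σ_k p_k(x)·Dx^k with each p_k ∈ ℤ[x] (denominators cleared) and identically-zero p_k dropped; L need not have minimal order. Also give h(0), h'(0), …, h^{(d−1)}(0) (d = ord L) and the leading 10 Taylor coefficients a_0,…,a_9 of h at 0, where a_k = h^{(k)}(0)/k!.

f: a_k = 0, -1, 1/2, -1/3, 1/4, -1/5, 1/6, -1/7, 1/8, -1/9, …
Substitute x→r, Dx→(1/r')Dx; clear ⇒ L₀.
L = (4·x + 4·x^2)·Dx + (1 + 4·x + 6·x^2 + 4·x^3)·Dx^2  (order 2).
h: a_k = 0, -2, 0, 4/3, -2, 8/5, 0, -16/7, 4, -32/9, …
ICs: h(0) = 0, h′(0) = -2.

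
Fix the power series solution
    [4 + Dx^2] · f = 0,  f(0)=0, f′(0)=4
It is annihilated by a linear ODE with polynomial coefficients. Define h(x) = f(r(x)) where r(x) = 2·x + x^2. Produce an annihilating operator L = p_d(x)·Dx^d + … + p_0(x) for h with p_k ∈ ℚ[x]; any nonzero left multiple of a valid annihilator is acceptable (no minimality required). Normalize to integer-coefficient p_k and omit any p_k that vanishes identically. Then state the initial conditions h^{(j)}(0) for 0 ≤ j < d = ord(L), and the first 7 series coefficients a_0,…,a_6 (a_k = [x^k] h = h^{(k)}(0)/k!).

L = (16 + 48·x + 48·x^2 + 16·x^3) - Dx + (1 + x)·Dx^2  (order 2).
h: a_k = 0, 8, 4, -64/3, -32, 16/15, 40, …
ICs: h(0) = 0, h′(0) = 8.

f: a_k = 0, 4, 0, -8/3, 0, 8/15, 0, …
f∘r: x↦r, Dx↦Dx/r' in L_f ⇒ L₀.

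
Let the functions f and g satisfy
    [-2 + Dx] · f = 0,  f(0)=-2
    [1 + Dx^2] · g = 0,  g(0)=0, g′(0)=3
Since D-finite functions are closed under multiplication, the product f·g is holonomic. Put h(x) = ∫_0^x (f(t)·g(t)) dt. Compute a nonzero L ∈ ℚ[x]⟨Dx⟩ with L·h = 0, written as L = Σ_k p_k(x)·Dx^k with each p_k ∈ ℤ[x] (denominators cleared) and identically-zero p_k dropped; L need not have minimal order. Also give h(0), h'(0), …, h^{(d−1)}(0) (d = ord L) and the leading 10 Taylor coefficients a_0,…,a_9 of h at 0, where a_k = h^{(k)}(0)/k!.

f: a_k = -2, -4, -4, -8/3, -4/3, -8/15, -8/45, -16/315, -4/315, -8/2835, …
g: a_k = 0, 3, 0, -1/2, 0, 1/40, 0, -1/1680, 0, 1/120960, …
h₀=f·g: eliminate ⇒ L₀, order ≤ 1·2.
∫: right-multiply L₀ by Dx.
L = 5·Dx - 4·Dx^2 + Dx^3  (order 3).
h: a_k = 0, 0, -3, -4, -11/4, -6/5, -41/120, -11/210, 29/6720, 1/180, …
ICs: h(0) = 0, h′(0) = 0, h′′(0) = -6.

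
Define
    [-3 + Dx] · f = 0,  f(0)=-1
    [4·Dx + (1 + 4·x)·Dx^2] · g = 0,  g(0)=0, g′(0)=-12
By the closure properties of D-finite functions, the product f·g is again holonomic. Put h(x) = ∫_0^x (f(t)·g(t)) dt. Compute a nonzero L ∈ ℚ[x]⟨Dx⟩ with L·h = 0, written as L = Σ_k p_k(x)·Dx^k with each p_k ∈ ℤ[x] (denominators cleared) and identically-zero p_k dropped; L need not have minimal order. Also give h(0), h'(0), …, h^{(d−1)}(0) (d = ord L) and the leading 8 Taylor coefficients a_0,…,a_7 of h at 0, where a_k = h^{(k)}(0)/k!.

f: a_k = -1, -3, -9/2, -9/2, -27/8, -81/40, -81/80, -243/560, …
g: a_k = 0, -12, 24, -64, 192, -3072/5, 2048, -49152/7, …
L₀ := L_f ⊗_s L_g (sym. prod.), ord ≤ 2.
Integrate: L := L₀·Dx.
L = (-3 + 36·x)·Dx + (-2 - 24·x)·Dx^2 + (1 + 4·x)·Dx^3  (order 3).
h: a_k = 0, 0, 6, 4, 23/2, -54/5, 863/20, -1675/14, …
ICs: h(0) = 0, h′(0) = 0, h′′(0) = 12.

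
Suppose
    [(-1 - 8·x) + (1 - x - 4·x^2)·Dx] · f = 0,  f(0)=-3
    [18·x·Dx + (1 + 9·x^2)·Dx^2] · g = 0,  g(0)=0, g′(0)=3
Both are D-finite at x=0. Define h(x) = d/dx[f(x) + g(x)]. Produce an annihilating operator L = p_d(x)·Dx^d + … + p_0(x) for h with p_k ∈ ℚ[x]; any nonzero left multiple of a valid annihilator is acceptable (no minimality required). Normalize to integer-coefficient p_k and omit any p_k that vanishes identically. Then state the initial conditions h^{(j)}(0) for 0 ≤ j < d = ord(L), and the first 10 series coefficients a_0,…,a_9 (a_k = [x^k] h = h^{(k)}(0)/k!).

L = (-90 + 360·x + 6462·x^2 + 14688·x^3 + 63936·x^4 + 31104·x^6) + (36 + 294·x + 324·x^2 + 3198·x^3 + 13680·x^4 + 46080·x^5 + 3888·x^6 + 31104·x^7)·Dx + (-5 - 16·x - 160·x^2 + 96·x^3 - 555·x^4 + 2304·x^5 + 4896·x^6 + 1296·x^7 + 5184·x^8)·Dx^2  (order 2).
h: a_k = 0, -30, -108, -348, -732, -3258, -11448, -27960, -59400, -227670, …
ICs: h(0) = 0, h′(0) = -30.

f: a_k = -3, -3, -15, -27, -87, -195, -543, -1323, -3495, -8787, …
g: a_k = 0, 3, 0, -9, 0, 243/5, 0, -2187/7, 0, 2187, …
Sum ⇒ L₀ = lclm(L_f,L_g) in ℚ(x)⟨Dx⟩.
Differentiate: ansatz ord ≤ ord L₀ ⇒ L.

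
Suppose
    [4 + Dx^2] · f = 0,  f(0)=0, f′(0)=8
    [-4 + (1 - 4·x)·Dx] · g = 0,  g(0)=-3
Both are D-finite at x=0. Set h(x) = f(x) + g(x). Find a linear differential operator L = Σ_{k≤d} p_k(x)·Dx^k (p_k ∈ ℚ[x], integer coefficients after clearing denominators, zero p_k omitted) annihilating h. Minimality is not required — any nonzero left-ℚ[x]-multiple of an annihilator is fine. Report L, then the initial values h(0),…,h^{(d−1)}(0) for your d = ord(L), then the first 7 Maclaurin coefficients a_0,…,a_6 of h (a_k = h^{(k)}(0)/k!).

L = (-400 + 128·x - 256·x^2) + (36 - 176·x + 192·x^2 - 256·x^3)·Dx + (-100 + 32·x - 64·x^2)·Dx^2 + (9 - 44·x + 48·x^2 - 64·x^3)·Dx^3  (order 3).
h: a_k = -3, -4, -48, -592/3, -768, -46064/15, -12288, …
ICs: h(0) = -3, h′(0) = -4, h′′(0) = -96.

f: a_k = 0, 8, 0, -16/3, 0, 16/15, 0, …
g: a_k = -3, -12, -48, -192, -768, -3072, -12288, …
Sum ⇒ L₀ = lclm(L_f,L_g) in ℚ(x)⟨Dx⟩.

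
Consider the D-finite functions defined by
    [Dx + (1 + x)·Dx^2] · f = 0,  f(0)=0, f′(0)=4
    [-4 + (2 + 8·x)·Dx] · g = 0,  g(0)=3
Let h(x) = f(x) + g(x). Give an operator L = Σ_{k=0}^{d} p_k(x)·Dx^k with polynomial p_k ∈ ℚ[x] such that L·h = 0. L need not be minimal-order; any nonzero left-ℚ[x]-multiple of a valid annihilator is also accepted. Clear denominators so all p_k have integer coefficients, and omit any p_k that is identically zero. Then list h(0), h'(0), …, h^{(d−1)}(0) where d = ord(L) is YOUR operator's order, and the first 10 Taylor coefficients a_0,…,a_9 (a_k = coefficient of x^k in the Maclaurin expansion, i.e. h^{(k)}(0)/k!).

f: a_k = 0, 4, -2, 4/3, -1, 4/5, -2/3, 4/7, -1/2, 4/9, …
g: a_k = 3, 6, -6, 12, -30, 84, -252, 792, -2574, 8580, …
L₀ := lclm(L_f,L_g); ord L₀ ≤ 2+1.
L = (-8 + 4·x)·Dx + (-10 - 8·x + 20·x^2)·Dx^2 + (-1 - 3·x + 6·x^2 + 8·x^3)·Dx^3  (order 3).
h: a_k = 3, 10, -8, 40/3, -31, 424/5, -758/3, 5548/7, -5149/2, 77224/9, …
ICs: h(0) = 3, h′(0) = 10, h′′(0) = -16.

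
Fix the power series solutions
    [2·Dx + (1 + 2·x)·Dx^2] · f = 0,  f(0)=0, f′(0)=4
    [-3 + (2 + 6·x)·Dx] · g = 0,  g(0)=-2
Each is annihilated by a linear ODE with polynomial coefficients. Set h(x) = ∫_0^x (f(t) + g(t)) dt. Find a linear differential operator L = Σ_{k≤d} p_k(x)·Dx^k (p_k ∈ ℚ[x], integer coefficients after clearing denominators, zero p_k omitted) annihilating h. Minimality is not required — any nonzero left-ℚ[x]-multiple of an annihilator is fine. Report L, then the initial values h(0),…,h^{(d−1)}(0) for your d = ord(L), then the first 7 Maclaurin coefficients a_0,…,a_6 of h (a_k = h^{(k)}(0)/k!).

f: a_k = 0, 4, -4, 16/3, -8, 64/5, -64/3, …
g: a_k = -2, -3, 9/4, -27/8, 405/64, -1701/128, 15309/512, …
Weyl lclm of L_f,L_g ⇒ L₀ (ord ≤ 3).
Integrate: L := L₀·Dx.
L = (-6 + 36·x)·Dx^2 + (5 + 84·x + 180·x^2)·Dx^3 + (2 + 22·x + 72·x^2 + 72·x^3)·Dx^4  (order 4).
h: a_k = 0, -2, 1/2, -7/12, 47/96, -107/320, -313/3840, …
ICs: h(0) = 0, h′(0) = -2, h′′(0) = 1, h′′′(0) = -7/2.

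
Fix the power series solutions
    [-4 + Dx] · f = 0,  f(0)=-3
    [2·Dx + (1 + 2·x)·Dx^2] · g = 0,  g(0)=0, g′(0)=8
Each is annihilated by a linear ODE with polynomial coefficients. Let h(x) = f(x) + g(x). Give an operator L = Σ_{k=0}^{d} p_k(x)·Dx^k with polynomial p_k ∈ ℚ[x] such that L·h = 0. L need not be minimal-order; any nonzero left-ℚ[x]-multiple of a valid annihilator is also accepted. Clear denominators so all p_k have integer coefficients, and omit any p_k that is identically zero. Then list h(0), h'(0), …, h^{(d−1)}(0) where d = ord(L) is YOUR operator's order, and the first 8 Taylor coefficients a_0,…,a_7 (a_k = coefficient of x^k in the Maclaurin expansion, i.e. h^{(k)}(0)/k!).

L = (-32 - 32·x)·Dx + (-4 - 32·x - 32·x^2)·Dx^2 + (3 + 10·x + 8·x^2)·Dx^3  (order 3).
h: a_k = -3, -4, -32, -64/3, -48, 0, -896/15, 6656/105, …
ICs: h(0) = -3, h′(0) = -4, h′′(0) = -64.

f: a_k = -3, -12, -24, -32, -32, -128/5, -256/15, -1024/105, …
g: a_k = 0, 8, -8, 32/3, -16, 128/5, -128/3, 512/7, …
h₀=f+g: left-lcm gives L₀, ord ≤ 3.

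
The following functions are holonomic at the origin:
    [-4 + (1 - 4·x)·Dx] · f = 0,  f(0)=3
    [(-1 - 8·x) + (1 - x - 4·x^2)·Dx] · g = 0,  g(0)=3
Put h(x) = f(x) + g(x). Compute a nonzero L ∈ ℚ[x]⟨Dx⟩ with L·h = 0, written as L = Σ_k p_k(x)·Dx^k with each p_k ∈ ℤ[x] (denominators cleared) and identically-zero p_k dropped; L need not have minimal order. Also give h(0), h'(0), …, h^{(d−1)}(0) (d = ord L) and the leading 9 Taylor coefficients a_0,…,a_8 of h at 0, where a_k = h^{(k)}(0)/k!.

L = (8 - 288·x + 384·x^2 - 512·x^3) + (22 - 8·x - 288·x^2 + 640·x^3 - 1024·x^4)·Dx + (-3 + 23·x - 56·x^2 + 32·x^3 + 128·x^4 - 256·x^5)·Dx^2  (order 2).
h: a_k = 6, 15, 63, 219, 855, 3267, 12831, 50475, 200103, …
ICs: h(0) = 6, h′(0) = 15.

f: a_k = 3, 12, 48, 192, 768, 3072, 12288, 49152, 196608, …
g: a_k = 3, 3, 15, 27, 87, 195, 543, 1323, 3495, …
L₀ := lclm(L_f,L_g); ord L₀ ≤ 1+1.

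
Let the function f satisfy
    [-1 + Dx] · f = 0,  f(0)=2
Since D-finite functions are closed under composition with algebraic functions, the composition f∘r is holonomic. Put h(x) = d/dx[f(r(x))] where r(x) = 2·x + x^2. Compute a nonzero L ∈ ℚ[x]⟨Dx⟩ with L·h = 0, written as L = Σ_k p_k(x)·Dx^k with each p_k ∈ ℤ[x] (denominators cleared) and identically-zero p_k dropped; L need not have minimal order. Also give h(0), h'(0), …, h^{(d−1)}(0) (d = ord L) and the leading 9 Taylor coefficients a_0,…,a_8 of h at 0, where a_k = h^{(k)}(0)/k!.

f: a_k = 2, 2, 1, 1/3, 1/12, 1/60, 1/360, 1/2520, 1/20160, …
h₀=f(r): pull back L_f along r ⇒ L₀.
h₀' ⇒ L via d/dx closure of L₀.
L = (3 + 4·x + 2·x^2) + (-1 - x)·Dx  (order 1).
h: a_k = 4, 12, 20, 76/3, 26, 346/15, 814/45, 90/7, 5281/630, …
ICs: h(0) = 4.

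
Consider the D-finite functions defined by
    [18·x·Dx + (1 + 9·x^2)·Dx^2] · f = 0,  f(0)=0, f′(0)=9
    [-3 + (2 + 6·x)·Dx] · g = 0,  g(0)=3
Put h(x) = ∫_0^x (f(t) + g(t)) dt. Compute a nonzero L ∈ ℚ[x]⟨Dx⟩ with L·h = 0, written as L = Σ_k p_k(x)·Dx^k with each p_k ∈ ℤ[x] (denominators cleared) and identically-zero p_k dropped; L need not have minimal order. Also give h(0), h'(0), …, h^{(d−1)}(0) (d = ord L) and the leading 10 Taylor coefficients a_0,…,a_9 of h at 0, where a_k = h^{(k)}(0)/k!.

f: a_k = 0, 9, 0, -27, 0, 729/5, 0, -6561/7, 0, 6561, …
g: a_k = 3, 9/2, -27/8, 81/16, -1215/128, 5103/256, -45927/1024, 216513/2048, -8444007/32768, 42220035/65536, …
Weyl lclm of L_f,L_g ⇒ L₀ (ord ≤ 3).
∫: right-multiply L₀ by Dx.
L = (-36 - 270·x + 972·x^2 + 1458·x^3)·Dx^2 + (-33 - 144·x + 270·x^2 + 3888·x^3 + 5103·x^4)·Dx^3 + (-2 + 18·x + 108·x^2 + 324·x^3 + 1134·x^4 + 1458·x^5)·Dx^4  (order 4).
h: a_k = 0, 3, 27/4, -9/8, -351/64, -243/128, 70713/2560, -6561/1024, -11921337/114688, -938223/32768, …
ICs: h(0) = 0, h′(0) = 3, h′′(0) = 27/2, h′′′(0) = -27/4.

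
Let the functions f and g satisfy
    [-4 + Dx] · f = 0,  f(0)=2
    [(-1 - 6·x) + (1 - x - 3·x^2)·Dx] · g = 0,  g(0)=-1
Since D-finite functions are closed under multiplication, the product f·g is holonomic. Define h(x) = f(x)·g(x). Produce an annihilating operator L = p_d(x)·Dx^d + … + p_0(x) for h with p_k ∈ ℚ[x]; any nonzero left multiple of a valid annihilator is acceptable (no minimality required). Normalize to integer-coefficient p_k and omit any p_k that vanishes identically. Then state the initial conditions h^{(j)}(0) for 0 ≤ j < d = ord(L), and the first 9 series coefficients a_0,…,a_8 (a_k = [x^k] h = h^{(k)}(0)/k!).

L = (5 + 2·x - 12·x^2) + (-1 + x + 3·x^2)·Dx  (order 1).
h: a_k = -2, -10, -32, -250/3, -602/3, -7016/15, -9730/9, -784606/315, -361456/63, …
ICs: h(0) = -2.

f: a_k = 2, 8, 16, 64/3, 64/3, 256/15, 512/45, 2048/315, 1024/315, …
g: a_k = -1, -1, -4, -7, -19, -40, -97, -217, -508, …
Product ⇒ symmetric product L₀, ord ≤ 1.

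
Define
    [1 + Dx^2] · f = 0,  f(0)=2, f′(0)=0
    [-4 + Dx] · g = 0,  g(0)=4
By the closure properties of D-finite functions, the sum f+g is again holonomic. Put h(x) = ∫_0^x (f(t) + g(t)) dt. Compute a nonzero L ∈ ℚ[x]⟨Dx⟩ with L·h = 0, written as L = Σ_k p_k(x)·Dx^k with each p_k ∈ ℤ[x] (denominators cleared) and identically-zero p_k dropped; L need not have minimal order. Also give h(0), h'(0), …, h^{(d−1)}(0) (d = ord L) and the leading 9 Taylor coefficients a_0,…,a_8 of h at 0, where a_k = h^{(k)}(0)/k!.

L = -4·Dx + Dx^2 - 4·Dx^3 + Dx^4  (order 4).
h: a_k = 0, 6, 8, 31/3, 32/3, 171/20, 256/45, 8191/2520, 512/315, …
ICs: h(0) = 0, h′(0) = 6, h′′(0) = 16, h′′′(0) = 62.

f: a_k = 2, 0, -1, 0, 1/12, 0, -1/360, 0, 1/20160, …
g: a_k = 4, 16, 32, 128/3, 128/3, 512/15, 1024/45, 4096/315, 2048/315, …
h₀=f+g: left-lcm gives L₀, ord ≤ 3.
Integrate: L := L₀·Dx.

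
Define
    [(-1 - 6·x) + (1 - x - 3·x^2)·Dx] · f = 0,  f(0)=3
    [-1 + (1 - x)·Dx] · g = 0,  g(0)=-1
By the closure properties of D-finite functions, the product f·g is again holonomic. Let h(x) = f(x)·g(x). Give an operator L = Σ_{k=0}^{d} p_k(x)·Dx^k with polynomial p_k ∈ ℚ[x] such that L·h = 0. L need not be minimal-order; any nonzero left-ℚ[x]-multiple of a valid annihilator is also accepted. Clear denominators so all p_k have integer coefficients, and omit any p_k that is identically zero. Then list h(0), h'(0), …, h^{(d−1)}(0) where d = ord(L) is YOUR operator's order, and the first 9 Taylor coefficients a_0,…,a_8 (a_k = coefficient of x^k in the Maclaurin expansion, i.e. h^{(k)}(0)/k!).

f: a_k = 3, 3, 12, 21, 57, 120, 291, 651, 1524, …
g: a_k = -1, -1, -1, -1, -1, -1, -1, -1, -1, …
Sym-product of L_f,L_g gives L₀ (≤ ord 1).
L = (-2 - 4·x + 9·x^2) + (1 - 2·x - 2·x^2 + 3·x^3)·Dx  (order 1).
h: a_k = -3, -6, -18, -39, -96, -216, -507, -1158, -2682, …
ICs: h(0) = -3.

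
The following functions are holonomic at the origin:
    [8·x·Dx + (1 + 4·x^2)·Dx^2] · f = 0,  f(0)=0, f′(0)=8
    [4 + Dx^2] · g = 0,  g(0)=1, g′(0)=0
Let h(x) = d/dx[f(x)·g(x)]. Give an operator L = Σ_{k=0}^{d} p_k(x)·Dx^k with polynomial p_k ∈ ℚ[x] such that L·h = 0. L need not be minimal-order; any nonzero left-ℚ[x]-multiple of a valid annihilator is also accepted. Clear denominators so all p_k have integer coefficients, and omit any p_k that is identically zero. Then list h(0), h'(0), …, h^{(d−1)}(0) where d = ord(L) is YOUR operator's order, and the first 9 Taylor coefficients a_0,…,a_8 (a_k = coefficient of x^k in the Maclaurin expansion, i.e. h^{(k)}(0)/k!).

L = (880 + 9408·x^2 + 59008·x^4 + 49152·x^6 + 24576·x^8 + 16384·x^10 + 32768·x^12) + (544·x + 9088·x^3 + 35840·x^5 + 40960·x^7 + 40960·x^9 + 32768·x^11)·Dx + (240 + 2720·x^2 + 17088·x^4 + 18944·x^6 + 16384·x^8 + 16384·x^10 + 16384·x^12)·Dx^2 + (136·x + 2272·x^3 + 8960·x^5 + 10240·x^7 + 10240·x^9 + 8192·x^11)·Dx^3 + (5 + 92·x^2 + 584·x^4 + 1664·x^6 + 2560·x^8 + 3072·x^10 + 2048·x^12)·Dx^4  (order 4).
h: a_k = 8, 0, -80, 0, 784/3, 0, -41632/45, 0, 370352/105, …
ICs: h(0) = 8, h′(0) = 0, h′′(0) = -160, h′′′(0) = 0.

f: a_k = 0, 8, 0, -32/3, 0, 128/5, 0, -512/7, 0, …
g: a_k = 1, 0, -2, 0, 2/3, 0, -4/45, 0, 2/315, …
Sym-product of L_f,L_g gives L₀ (≤ ord 4).
Derive L from L₀ (diff closure).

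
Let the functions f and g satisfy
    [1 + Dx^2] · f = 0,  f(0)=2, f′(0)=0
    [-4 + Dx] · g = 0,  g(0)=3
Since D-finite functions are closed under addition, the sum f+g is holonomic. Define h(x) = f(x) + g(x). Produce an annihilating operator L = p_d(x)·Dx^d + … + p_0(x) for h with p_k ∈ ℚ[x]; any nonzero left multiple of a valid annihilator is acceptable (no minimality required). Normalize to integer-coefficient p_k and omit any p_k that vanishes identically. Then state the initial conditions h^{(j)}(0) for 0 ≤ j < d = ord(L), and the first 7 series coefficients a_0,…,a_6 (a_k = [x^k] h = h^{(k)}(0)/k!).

L = -4 + Dx - 4·Dx^2 + Dx^3  (order 3).
h: a_k = 5, 12, 23, 32, 385/12, 128/5, 6143/360, …
ICs: h(0) = 5, h′(0) = 12, h′′(0) = 46.

f: a_k = 2, 0, -1, 0, 1/12, 0, -1/360, …
g: a_k = 3, 12, 24, 32, 32, 128/5, 256/15, …
h₀=f+g: left-lcm gives L₀, ord ≤ 3.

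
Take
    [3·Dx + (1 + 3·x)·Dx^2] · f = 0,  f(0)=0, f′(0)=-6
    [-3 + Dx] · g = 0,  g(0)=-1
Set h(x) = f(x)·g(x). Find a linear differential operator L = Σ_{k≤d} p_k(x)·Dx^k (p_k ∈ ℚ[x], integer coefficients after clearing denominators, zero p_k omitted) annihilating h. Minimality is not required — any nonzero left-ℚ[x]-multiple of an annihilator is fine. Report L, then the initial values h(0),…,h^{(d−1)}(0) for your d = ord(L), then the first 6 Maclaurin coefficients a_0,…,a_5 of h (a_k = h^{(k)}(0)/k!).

f: a_k = 0, -6, 9, -18, 81/2, -486/5, …
g: a_k = -1, -3, -9/2, -9/2, -27/8, -81/40, …
Product ⇒ symmetric product L₀, ord ≤ 2.
L = 27·x + (-3 - 18·x)·Dx + (1 + 3·x)·Dx^2  (order 2).
h: a_k = 0, 6, 9, 18, 0, 729/20, …
ICs: h(0) = 0, h′(0) = 6.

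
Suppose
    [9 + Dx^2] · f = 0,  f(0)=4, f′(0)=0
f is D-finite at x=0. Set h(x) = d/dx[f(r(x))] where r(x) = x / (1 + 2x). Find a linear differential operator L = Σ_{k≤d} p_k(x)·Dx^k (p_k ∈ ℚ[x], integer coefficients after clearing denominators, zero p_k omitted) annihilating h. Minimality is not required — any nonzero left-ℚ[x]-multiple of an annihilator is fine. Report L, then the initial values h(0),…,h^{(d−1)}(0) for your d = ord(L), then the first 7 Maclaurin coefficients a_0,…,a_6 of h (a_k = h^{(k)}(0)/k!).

L = (33 + 96·x + 96·x^2) + (12 + 72·x + 144·x^2 + 96·x^3)·Dx + (1 + 8·x + 24·x^2 + 32·x^3 + 16·x^4)·Dx^2  (order 2).
h: a_k = 0, -36, 216, -810, 2340, -54243/10, 47061/5, …
ICs: h(0) = 0, h′(0) = -36.

f: a_k = 4, 0, -18, 0, 27/2, 0, -81/20, …
Change of var in L_f (x↦r) gives L₀.
h₀' ⇒ L via d/dx closure of L₀.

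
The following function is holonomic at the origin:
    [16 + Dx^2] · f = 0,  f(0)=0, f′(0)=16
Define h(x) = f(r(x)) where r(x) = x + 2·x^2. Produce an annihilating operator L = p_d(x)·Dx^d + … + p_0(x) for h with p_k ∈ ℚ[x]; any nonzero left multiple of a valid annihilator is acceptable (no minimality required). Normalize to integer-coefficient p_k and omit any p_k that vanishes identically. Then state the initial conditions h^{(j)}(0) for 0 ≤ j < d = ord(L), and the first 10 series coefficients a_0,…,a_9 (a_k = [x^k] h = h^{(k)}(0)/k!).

f: a_k = 0, 16, 0, -128/3, 0, 512/15, 0, -4096/315, 0, 8192/2835, …
Change of var in L_f (x↦r) gives L₀.
L = (16 + 192·x + 768·x^2 + 1024·x^3) - 4·Dx + (1 + 4·x)·Dx^2  (order 2).
h: a_k = 0, 16, 32, -128/3, -256, -7168/15, 0, 425984/315, 114688/45, 4653056/2835, …
ICs: h(0) = 0, h′(0) = 16.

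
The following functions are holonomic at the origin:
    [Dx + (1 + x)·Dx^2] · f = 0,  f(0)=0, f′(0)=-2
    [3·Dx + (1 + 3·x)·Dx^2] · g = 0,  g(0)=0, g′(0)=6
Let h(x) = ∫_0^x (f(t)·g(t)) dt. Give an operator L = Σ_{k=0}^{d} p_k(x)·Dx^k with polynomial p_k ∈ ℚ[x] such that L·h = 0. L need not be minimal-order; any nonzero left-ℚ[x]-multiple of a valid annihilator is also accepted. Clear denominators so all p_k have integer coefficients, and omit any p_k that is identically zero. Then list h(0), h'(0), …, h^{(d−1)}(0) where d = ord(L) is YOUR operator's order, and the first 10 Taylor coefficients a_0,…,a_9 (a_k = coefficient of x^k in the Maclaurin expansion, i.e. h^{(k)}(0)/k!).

L = (30 + 72·x + 54·x^2)·Dx^2 + (76 + 354·x + 540·x^2 + 270·x^3)·Dx^3 + (29 + 200·x + 486·x^2 + 504·x^3 + 189·x^4)·Dx^4 + (2 + 19·x + 68·x^2 + 114·x^3 + 90·x^4 + 27·x^5)·Dx^5  (order 5).
h: a_k = 0, 0, 0, -4, 6, -49/5, 18, -1269/35, 781/10, -14837/84, …
ICs: h(0) = 0, h′(0) = 0, h′′(0) = 0, h′′′(0) = -24, h′′′′(0) = 144.

f: a_k = 0, -2, 1, -2/3, 1/2, -2/5, 1/3, -2/7, 1/4, -2/9, …
g: a_k = 0, 6, -9, 18, -81/2, 486/5, -243, 4374/7, -6561/4, 4374, …
L₀ := L_f ⊗_s L_g (sym. prod.), ord ≤ 4.
h=∫₀ˣh₀: take L = L₀·Dx.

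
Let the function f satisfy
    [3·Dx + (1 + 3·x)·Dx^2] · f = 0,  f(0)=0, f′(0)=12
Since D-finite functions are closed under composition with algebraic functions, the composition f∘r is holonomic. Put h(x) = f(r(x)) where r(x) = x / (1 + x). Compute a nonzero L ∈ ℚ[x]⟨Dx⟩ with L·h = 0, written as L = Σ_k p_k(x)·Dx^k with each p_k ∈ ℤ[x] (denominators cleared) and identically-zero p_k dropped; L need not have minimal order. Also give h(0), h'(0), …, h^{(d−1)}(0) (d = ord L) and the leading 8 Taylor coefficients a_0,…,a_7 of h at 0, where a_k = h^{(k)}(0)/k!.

f: a_k = 0, 12, -18, 36, -81, 972/5, -486, 8748/7, …
Substitute x→r, Dx→(1/r')Dx; clear ⇒ L₀.
L = (5 + 8·x)·Dx + (1 + 5·x + 4·x^2)·Dx^2  (order 2).
h: a_k = 0, 12, -30, 84, -255, 4092/5, -2730, 65532/7, …
ICs: h(0) = 0, h′(0) = 12.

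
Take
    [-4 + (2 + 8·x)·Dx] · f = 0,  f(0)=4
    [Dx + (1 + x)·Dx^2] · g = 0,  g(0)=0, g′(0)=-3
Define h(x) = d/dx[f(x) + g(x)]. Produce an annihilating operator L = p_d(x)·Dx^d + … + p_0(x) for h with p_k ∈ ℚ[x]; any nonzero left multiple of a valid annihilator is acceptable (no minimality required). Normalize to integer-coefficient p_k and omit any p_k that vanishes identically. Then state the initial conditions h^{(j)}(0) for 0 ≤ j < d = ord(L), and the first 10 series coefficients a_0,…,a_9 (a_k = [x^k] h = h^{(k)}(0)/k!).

L = (-8 + 4·x) + (-10 - 8·x + 20·x^2)·Dx + (-1 - 3·x + 6·x^2 + 8·x^3)·Dx^2  (order 2).
h: a_k = 5, -13, 45, -157, 557, -2013, 7389, -27453, 102957, -388957, …
ICs: h(0) = 5, h′(0) = -13.

f: a_k = 4, 8, -8, 16, -40, 112, -336, 1056, -3432, 11440, …
g: a_k = 0, -3, 3/2, -1, 3/4, -3/5, 1/2, -3/7, 3/8, -1/3, …
h₀=f+g: left-lcm gives L₀, ord ≤ 3.
Derive L from L₀ (diff closure).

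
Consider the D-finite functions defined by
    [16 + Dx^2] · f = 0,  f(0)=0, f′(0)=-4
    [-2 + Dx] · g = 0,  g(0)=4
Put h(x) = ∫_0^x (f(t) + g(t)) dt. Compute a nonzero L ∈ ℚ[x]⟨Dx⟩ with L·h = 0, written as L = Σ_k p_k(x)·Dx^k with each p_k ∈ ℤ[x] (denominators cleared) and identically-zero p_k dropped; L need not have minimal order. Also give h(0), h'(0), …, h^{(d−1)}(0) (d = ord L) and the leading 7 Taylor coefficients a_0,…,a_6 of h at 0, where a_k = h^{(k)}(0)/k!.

f: a_k = 0, -4, 0, 32/3, 0, -128/15, 0, …
g: a_k = 4, 8, 8, 16/3, 8/3, 16/15, 16/45, …
Weyl lclm of L_f,L_g ⇒ L₀ (ord ≤ 3).
Integrate: L := L₀·Dx.
L = -32·Dx + 16·Dx^2 - 2·Dx^3 + Dx^4  (order 4).
h: a_k = 0, 4, 2, 8/3, 4, 8/15, -56/45, …
ICs: h(0) = 0, h′(0) = 4, h′′(0) = 4, h′′′(0) = 16.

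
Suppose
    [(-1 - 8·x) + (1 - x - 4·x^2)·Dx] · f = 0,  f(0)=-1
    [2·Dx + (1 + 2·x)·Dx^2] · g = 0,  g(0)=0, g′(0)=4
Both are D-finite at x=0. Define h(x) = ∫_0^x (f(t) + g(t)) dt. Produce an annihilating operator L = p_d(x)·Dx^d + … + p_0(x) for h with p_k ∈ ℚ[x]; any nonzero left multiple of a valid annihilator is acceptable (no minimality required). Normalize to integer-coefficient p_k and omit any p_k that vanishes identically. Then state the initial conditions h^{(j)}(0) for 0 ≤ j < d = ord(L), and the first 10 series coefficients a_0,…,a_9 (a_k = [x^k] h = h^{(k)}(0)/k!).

f: a_k = -1, -1, -5, -9, -29, -65, -181, -441, -1165, -2929, …
g: a_k = 0, 4, -4, 16/3, -8, 64/5, -64/3, 256/7, -64, 1024/9, …
Weyl lclm of L_f,L_g ⇒ L₀ (ord ≤ 3).
h=∫h₀ ⇒ L = L₀·Dx.
L = (94 + 644·x + 1664·x^2 + 1920·x^3 + 1536·x^4)·Dx^2 + (23 + 324·x + 1448·x^2 + 3072·x^3 + 3904·x^4 + 2560·x^5)·Dx^3 + (-6 - 35·x - 53·x^2 + 98·x^3 + 528·x^4 + 864·x^5 + 512·x^6)·Dx^4  (order 4).
h: a_k = 0, -1, 3/2, -3, -11/12, -37/5, -87/10, -607/21, -2831/56, -1229/9, …
ICs: h(0) = 0, h′(0) = -1, h′′(0) = 3, h′′′(0) = -18.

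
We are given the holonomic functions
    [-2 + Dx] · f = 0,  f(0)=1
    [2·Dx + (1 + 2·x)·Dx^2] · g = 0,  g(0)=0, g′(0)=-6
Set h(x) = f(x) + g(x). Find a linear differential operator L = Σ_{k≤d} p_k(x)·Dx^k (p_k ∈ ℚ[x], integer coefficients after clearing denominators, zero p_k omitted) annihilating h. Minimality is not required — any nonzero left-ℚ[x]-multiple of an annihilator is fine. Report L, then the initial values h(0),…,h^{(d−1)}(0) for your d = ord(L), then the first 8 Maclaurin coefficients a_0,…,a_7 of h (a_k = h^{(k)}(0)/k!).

f: a_k = 1, 2, 2, 4/3, 2/3, 4/15, 4/45, 8/315, …
g: a_k = 0, -6, 6, -8, 12, -96/5, 32, -384/7, …
Weyl lclm of L_f,L_g ⇒ L₀ (ord ≤ 3).
L = (-6 - 4·x)·Dx + (1 - 4·x - 4·x^2)·Dx^2 + (1 + 3·x + 2·x^2)·Dx^3  (order 3).
h: a_k = 1, -4, 8, -20/3, 38/3, -284/15, 1444/45, -17272/315, …
ICs: h(0) = 1, h′(0) = -4, h′′(0) = 16.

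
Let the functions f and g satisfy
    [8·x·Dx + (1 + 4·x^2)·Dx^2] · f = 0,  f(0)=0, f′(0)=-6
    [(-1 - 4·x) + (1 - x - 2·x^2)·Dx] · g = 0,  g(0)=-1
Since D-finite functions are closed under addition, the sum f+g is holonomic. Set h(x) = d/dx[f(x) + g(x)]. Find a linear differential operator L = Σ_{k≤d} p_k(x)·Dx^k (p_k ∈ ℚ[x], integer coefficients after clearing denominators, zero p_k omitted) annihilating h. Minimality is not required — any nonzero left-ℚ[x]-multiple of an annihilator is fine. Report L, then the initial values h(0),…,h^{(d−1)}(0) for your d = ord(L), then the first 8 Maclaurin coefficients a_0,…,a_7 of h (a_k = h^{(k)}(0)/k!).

f: a_k = 0, -6, 0, 8, 0, -96/5, 0, 384/7, …
g: a_k = -1, -1, -3, -5, -11, -21, -43, -85, …
f+g: L₀ = lclm(L_f,L_g), ord ≤ 2+1.
Derive L from L₀ (diff closure).
L = (24 - 96·x - 864·x^2 - 1536·x^3 - 3264·x^4 - 768·x^6) + (-19 - 80·x - 100·x^2 - 544·x^3 - 1424·x^4 - 2368·x^5 - 192·x^6 - 768·x^7)·Dx + (3 + 7·x + 32·x^2 - 28·x^3 + 24·x^4 - 240·x^5 - 256·x^6 - 64·x^7 - 128·x^8)·Dx^2  (order 2).
h: a_k = -7, -6, 9, -44, -201, -258, -211, -1368, …
ICs: h(0) = -7, h′(0) = -6.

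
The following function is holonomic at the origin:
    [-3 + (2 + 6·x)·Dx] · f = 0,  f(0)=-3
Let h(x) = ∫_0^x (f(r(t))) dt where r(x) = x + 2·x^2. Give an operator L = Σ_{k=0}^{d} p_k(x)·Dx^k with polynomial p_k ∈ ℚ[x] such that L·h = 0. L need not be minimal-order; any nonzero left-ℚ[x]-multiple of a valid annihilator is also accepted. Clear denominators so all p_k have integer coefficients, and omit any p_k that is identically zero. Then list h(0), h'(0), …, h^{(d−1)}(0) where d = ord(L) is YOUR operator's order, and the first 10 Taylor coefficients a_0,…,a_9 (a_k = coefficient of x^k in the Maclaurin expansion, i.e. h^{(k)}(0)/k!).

L = (-3 - 12·x)·Dx + (2 + 6·x + 12·x^2)·Dx^2  (order 2).
h: a_k = 0, -3, -9/4, -15/8, 135/64, -189/128, -405/512, 33615/7168, -125145/16384, 94095/32768, …
ICs: h(0) = 0, h′(0) = -3.

f: a_k = -3, -9/2, 27/8, -81/16, 1215/128, -5103/256, 45927/1024, -216513/2048, 8444007/32768, -42220035/65536, …
Substitute x→r, Dx→(1/r')Dx; clear ⇒ L₀.
h=∫h₀ ⇒ L = L₀·Dx.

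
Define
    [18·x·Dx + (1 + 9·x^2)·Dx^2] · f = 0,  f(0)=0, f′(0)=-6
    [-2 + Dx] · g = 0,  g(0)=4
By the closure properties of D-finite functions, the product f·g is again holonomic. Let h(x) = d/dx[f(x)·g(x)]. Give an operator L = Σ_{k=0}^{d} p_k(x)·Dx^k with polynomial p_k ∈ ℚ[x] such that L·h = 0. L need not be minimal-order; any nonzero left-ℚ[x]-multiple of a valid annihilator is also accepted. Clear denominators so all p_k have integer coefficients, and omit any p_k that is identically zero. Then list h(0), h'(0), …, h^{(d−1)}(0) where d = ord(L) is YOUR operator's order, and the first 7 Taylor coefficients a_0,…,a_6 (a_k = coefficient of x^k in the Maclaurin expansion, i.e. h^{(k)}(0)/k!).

f: a_k = 0, -6, 0, 18, 0, -486/5, 0, …
g: a_k = 4, 8, 8, 16/3, 8/3, 16/15, 16/45, …
Sym-product of L_f,L_g gives L₀ (≤ ord 2).
h=h₀': d/dx-closure on L₀ ⇒ L.
L = (-14 - 72·x + 558·x^2 - 648·x^3 + 324·x^4) + (5 + 54·x - 315·x^2 + 486·x^3 - 324·x^4)·Dx + (1 - 9·x + 18·x^2 - 81·x^3 + 81·x^4)·Dx^2  (order 2).
h: a_k = -24, -96, 72, 448, -1304, -4128, 185608/15, …
ICs: h(0) = -24, h′(0) = -96.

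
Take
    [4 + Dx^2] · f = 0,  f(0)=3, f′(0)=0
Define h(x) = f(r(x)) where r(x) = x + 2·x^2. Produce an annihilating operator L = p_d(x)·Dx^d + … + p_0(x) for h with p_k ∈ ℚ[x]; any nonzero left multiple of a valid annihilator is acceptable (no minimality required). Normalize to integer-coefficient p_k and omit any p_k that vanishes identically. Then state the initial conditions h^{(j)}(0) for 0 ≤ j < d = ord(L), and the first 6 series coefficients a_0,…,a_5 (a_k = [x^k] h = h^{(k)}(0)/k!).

f: a_k = 3, 0, -6, 0, 2, 0, …
L₀ from L_f via x↦r, Dx↦r'^{-1}Dx.
L = (4 + 48·x + 192·x^2 + 256·x^3) - 4·Dx + (1 + 4·x)·Dx^2  (order 2).
h: a_k = 3, 0, -6, -24, -22, 16, …
ICs: h(0) = 3, h′(0) = 0.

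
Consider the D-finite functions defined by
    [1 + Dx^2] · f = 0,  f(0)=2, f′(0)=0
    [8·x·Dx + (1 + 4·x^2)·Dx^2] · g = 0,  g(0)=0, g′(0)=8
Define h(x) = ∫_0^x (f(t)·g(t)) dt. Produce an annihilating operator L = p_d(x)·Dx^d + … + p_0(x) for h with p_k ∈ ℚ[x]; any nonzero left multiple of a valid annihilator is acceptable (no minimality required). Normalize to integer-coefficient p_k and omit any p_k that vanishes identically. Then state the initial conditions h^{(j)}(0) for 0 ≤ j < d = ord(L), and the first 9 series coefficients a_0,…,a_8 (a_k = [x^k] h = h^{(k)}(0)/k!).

L = (85 + 944·x^2 + 416·x^4 + 256·x^6 + 256·x^8)·Dx + (144·x + 704·x^3 + 768·x^5 + 1024·x^7)·Dx^2 + (90 + 992·x^2 + 576·x^4 + 512·x^6 + 512·x^8)·Dx^3 + (144·x + 704·x^3 + 768·x^5 + 1024·x^7)·Dx^4 + (5 + 48·x^2 + 160·x^4 + 256·x^6 + 256·x^8)·Dx^5  (order 5).
h: a_k = 0, 0, 8, 0, -22/3, 0, 469/45, 0, -54431/2520, …
ICs: h(0) = 0, h′(0) = 0, h′′(0) = 16, h′′′(0) = 0, h′′′′(0) = -176.

f: a_k = 2, 0, -1, 0, 1/12, 0, -1/360, 0, 1/20160, …
g: a_k = 0, 8, 0, -32/3, 0, 128/5, 0, -512/7, 0, …
Sym-product of L_f,L_g gives L₀ (≤ ord 4).
h=∫h₀ ⇒ L = L₀·Dx.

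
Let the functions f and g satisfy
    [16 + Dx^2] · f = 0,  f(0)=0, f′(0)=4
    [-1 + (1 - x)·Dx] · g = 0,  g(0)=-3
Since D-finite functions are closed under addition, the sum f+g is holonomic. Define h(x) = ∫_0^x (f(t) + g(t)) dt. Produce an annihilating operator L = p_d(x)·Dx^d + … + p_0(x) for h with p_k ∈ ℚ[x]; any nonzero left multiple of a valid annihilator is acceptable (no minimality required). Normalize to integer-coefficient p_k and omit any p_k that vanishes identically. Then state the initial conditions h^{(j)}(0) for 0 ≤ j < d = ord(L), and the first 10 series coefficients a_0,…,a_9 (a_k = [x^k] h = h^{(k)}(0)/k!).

L = (-176 + 256·x - 128·x^2)·Dx + (144 - 400·x + 384·x^2 - 128·x^3)·Dx^2 + (-11 + 16·x - 8·x^2)·Dx^3 + (9 - 25·x + 24·x^2 - 8·x^3)·Dx^4  (order 4).
h: a_k = 0, -3, 1/2, -1, -41/12, -3/5, 83/90, -3/7, -1969/2520, -1/3, …
ICs: h(0) = 0, h′(0) = -3, h′′(0) = 1, h′′′(0) = -6.

f: a_k = 0, 4, 0, -32/3, 0, 128/15, 0, -1024/315, 0, 2048/2835, …
g: a_k = -3, -3, -3, -3, -3, -3, -3, -3, -3, -3, …
h₀=f+g: left-lcm gives L₀, ord ≤ 3.
∫: right-multiply L₀ by Dx.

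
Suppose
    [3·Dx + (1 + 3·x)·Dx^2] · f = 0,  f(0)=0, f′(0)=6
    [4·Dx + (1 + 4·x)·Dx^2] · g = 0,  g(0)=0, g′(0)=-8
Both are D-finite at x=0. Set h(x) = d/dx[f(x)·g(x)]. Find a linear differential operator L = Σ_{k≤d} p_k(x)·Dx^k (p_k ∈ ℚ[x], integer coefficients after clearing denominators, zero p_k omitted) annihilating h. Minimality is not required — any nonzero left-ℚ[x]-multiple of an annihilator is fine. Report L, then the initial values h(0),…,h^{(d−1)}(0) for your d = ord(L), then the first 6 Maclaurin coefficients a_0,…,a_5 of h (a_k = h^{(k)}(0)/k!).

L = (600 + 4032·x + 6912·x^2) + (854 + 8808·x + 30240·x^2 + 34560·x^3)·Dx + (172 + 2380·x + 12312·x^2 + 28224·x^3 + 24192·x^4)·Dx^2 + (7 + 122·x + 847·x^2 + 2928·x^3 + 5040·x^4 + 3456·x^5)·Dx^3  (order 3).
h: a_k = 0, -96, 504, -2176, 8820, -174096/5, …
ICs: h(0) = 0, h′(0) = -96, h′′(0) = 1008.

f: a_k = 0, 6, -9, 18, -81/2, 486/5, …
g: a_k = 0, -8, 16, -128/3, 128, -2048/5, …
Product ⇒ symmetric product L₀, ord ≤ 4.
Derive L from L₀ (diff closure).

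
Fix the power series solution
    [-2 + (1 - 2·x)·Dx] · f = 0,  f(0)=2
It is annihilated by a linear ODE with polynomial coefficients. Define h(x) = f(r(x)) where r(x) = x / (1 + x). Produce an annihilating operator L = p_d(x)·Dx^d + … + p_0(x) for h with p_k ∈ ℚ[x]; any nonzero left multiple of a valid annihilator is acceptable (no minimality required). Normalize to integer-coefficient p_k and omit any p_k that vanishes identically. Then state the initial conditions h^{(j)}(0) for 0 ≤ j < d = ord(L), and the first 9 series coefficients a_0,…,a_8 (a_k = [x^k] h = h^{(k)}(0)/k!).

L = 2 + (-1 + x^2)·Dx  (order 1).
h: a_k = 2, 4, 4, 4, 4, 4, 4, 4, 4, …
ICs: h(0) = 2.

f: a_k = 2, 4, 8, 16, 32, 64, 128, 256, 512, …
Change of var in L_f (x↦r) gives L₀.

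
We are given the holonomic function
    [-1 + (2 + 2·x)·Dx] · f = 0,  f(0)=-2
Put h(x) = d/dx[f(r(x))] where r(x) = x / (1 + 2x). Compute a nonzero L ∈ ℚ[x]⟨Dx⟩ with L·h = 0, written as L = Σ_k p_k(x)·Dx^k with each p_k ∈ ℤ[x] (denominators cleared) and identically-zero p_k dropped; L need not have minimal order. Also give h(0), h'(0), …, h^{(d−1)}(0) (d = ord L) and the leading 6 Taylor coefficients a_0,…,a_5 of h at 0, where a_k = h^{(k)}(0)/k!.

L = (-9 - 24·x) + (-2 - 10·x - 12·x^2)·Dx  (order 1).
h: a_k = -1, 9/2, -123/8, 757/16, -17715/128, 100935/256, …
ICs: h(0) = -1.

f: a_k = -2, -1, 1/4, -1/8, 5/64, -7/128, …
Change of var in L_f (x↦r) gives L₀.
Differentiate: ansatz ord ≤ ord L₀ ⇒ L.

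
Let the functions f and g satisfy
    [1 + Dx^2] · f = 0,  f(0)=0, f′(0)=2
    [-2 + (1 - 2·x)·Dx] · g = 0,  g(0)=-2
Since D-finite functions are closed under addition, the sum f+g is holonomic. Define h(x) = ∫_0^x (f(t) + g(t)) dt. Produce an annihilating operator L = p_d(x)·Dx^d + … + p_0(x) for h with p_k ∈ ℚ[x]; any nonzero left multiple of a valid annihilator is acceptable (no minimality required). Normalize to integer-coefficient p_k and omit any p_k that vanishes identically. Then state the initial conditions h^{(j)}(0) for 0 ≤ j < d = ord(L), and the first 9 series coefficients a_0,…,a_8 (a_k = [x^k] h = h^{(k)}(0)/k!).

f: a_k = 0, 2, 0, -1/3, 0, 1/60, 0, -1/2520, 0, …
g: a_k = -2, -4, -8, -16, -32, -64, -128, -256, -512, …
h₀=f+g: left-lcm gives L₀, ord ≤ 3.
h=∫h₀ ⇒ L = L₀·Dx.
L = (-50 + 8·x - 8·x^2)·Dx + (9 - 22·x + 12·x^2 - 8·x^3)·Dx^2 + (-50 + 8·x - 8·x^2)·Dx^3 + (9 - 22·x + 12·x^2 - 8·x^3)·Dx^4  (order 4).
h: a_k = 0, -2, -1, -8/3, -49/12, -32/5, -3839/360, -128/7, -645121/20160, …
ICs: h(0) = 0, h′(0) = -2, h′′(0) = -2, h′′′(0) = -16.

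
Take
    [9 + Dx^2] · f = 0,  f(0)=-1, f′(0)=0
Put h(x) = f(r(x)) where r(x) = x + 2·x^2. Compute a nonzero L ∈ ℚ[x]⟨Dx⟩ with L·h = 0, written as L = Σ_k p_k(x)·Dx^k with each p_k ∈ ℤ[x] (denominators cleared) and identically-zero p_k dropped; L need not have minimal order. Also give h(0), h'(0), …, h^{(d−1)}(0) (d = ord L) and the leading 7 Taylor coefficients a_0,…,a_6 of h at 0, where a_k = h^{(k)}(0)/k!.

f: a_k = -1, 0, 9/2, 0, -27/8, 0, 81/80, …
Change of var in L_f (x↦r) gives L₀.
L = (9 + 108·x + 432·x^2 + 576·x^3) - 4·Dx + (1 + 4·x)·Dx^2  (order 2).
h: a_k = -1, 0, 9/2, 18, 117/8, -27, -6399/80, …
ICs: h(0) = -1, h′(0) = 0.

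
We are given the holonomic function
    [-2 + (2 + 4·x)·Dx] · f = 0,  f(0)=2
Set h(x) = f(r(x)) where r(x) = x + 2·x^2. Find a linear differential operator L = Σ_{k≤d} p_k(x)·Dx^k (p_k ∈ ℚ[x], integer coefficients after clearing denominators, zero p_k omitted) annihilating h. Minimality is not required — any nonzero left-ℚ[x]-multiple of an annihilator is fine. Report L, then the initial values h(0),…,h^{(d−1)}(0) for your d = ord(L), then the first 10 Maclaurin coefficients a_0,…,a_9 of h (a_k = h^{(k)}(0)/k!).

L = (-1 - 4·x) + (1 + 2·x + 4·x^2)·Dx  (order 1).
h: a_k = 2, 2, 3, -3, 3/4, 15/4, -57/8, 21/8, 867/64, -1893/64, …
ICs: h(0) = 2.

f: a_k = 2, 2, -1, 1, -5/4, 7/4, -21/8, 33/8, -429/64, 715/64, …
L₀ from L_f via x↦r, Dx↦r'^{-1}Dx.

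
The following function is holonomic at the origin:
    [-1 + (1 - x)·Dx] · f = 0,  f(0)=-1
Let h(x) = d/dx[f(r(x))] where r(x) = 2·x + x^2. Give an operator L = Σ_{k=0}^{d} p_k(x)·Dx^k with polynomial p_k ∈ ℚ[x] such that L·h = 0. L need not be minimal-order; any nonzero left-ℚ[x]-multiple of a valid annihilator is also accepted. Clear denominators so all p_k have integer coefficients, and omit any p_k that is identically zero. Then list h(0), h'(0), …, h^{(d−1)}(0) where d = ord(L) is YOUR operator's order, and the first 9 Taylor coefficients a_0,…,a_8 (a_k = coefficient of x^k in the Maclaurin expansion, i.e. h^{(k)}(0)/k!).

f: a_k = -1, -1, -1, -1, -1, -1, -1, -1, -1, …
f∘r: x↦r, Dx↦Dx/r' in L_f ⇒ L₀.
Derive L from L₀ (diff closure).
L = (5 + 6·x + 3·x^2) + (-1 + x + 3·x^2 + x^3)·Dx  (order 1).
h: a_k = -2, -10, -36, -116, -350, -1014, -2856, -7880, -21402, …
ICs: h(0) = -2.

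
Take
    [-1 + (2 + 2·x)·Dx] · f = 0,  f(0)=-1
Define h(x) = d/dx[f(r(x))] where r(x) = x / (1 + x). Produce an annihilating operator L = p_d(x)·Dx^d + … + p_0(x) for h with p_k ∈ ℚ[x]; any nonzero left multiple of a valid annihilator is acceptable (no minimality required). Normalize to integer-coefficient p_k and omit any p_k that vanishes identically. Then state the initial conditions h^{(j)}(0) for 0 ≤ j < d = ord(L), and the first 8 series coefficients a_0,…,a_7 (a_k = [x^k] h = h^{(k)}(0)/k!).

L = (-5 - 8·x) + (-2 - 6·x - 4·x^2)·Dx  (order 1).
h: a_k = -1/2, 5/4, -39/16, 141/32, -1995/256, 7059/512, -50435/2048, 182461/4096, …
ICs: h(0) = -1/2.

f: a_k = -1, -1/2, 1/8, -1/16, 5/128, -7/256, 21/1024, -33/2048, …
Substitute x→r, Dx→(1/r')Dx; clear ⇒ L₀.
h=h₀': d/dx-closure on L₀ ⇒ L.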